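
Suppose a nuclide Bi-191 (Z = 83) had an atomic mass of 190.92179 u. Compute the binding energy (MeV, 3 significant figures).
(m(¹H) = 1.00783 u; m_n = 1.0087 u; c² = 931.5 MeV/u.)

1550 MeV

Σm = 83·m(¹H) + 108·m_n = 83.64989 + 108.9396 = 192.58949 u
Mass defect Δm = 192.58949 − 190.92179 = 1.66770 u
E_B = 1.66770 × 931.5 = 1553.46 MeV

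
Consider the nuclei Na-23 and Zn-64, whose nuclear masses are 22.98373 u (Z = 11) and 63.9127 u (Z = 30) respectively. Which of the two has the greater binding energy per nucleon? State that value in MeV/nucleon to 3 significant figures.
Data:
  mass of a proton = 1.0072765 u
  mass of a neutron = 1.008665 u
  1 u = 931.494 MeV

Zn-64; 8.74 MeV/nucleon

Na-23: Σm = 11(1.0072765) + 12(1.008665) = 23.1840215 u; Δm = 0.2002915 u; E_B = 186.57 MeV; E_B/A = 8.112 MeV
Zn-64: Σm = 30(1.0072765) + 34(1.008665) = 64.5129050 u; Δm = 0.6002050 u; E_B = 559.09 MeV; E_B/A = 8.736 MeV
Zn-64 has the higher binding energy per nucleon, so it is the more tightly bound nucleus.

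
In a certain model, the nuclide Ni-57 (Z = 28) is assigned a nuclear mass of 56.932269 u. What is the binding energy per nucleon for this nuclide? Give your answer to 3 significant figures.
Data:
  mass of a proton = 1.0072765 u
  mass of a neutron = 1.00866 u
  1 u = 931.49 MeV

8.54 MeV/nucleon

Mass of separated nucleons = 28(1.0072765) + 29(1.00866) = 28.2037420 + 29.25114 = 57.4548820 u
Mass defect Δm = 57.4548820 − 56.932269 = 0.5226130 u
E_B = 0.5226130 × 931.49 = 486.809 MeV
Dividing by A = 57 gives 8.541 MeV per nucleon.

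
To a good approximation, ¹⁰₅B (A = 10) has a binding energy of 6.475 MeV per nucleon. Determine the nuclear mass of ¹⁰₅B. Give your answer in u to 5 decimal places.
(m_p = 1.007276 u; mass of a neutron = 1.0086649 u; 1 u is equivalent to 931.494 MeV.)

10.01019 u

Total binding energy = 10 × 6.475 = 64.750 MeV
Mass defect = 64.750 MeV / (931.494 MeV/u) = 0.0695120 u
Constituent mass = 5(1.007276) + 5(1.0086649) = 10.0797045 u
Nuclear mass = 10.0797045 − 0.0695120 = 10.0101925 u ≈ 10.01019 u (to 5 decimal places)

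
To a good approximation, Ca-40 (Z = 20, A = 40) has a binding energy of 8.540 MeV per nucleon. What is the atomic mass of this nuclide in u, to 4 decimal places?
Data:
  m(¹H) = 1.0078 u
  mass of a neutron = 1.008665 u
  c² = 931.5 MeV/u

39.9626 u

Total binding energy = 40 × 8.540 = 341.600 MeV
Mass defect = 341.600 MeV / (931.5 MeV/u) = 0.366720 u
Constituent mass = 20(1.0078) + 20(1.008665) = 40.329300 u
Atomic mass = 40.329300 − 0.366720 = 39.962580 u ≈ 39.9626 u (to 4 decimal places)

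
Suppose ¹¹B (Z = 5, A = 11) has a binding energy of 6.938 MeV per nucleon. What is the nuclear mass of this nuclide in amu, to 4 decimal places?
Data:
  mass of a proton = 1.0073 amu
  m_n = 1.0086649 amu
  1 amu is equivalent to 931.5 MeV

11.0066 amu

Total binding energy = 11 × 6.938 = 76.318 MeV
Mass defect = 76.318 MeV / (931.5 MeV/amu) = 0.081930 amu
Constituent mass = 5(1.0073) + 6(1.0086649) = 11.0884894 amu
Nuclear mass = 11.0884894 − 0.081930 = 11.0065594 amu ≈ 11.0066 amu (to 4 decimal places)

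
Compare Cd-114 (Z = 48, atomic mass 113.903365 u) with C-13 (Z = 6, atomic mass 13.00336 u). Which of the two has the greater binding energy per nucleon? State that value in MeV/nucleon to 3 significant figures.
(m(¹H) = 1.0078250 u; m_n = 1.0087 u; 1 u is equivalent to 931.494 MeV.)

Cd-114; 8.55 MeV/nucleon

Cd-114: Σm = 48(1.0078250) + 66(1.0087) = 114.9498000 u; Δm = 1.0464350 u; E_B = 974.75 MeV; E_B/A = 8.550 MeV
C-13: Σm = 6(1.0078250) + 7(1.0087) = 13.1078500 u; Δm = 0.1044900 u; E_B = 97.332 MeV; E_B/A = 7.487 MeV
Cd-114 has the higher binding energy per nucleon, so it is the more tightly bound nucleus.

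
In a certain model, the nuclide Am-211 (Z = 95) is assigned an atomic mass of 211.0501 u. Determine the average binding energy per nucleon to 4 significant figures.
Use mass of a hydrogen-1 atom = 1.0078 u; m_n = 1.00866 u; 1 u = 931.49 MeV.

7.485 MeV/nucleon

The nucleus contains 95 protons and 211 − 95 = 116 neutrons.
Mass of separated nucleons = 95(1.0078) + 116(1.00866) = 95.7410 + 117.00456 = 212.74556 u
Δm = 212.74556 − 211.0501 = 1.69546 u
Binding energy = Δm·c² = 1.69546 × 931.49 MeV/u = 1579.30 MeV
BE/A = 1579.30 MeV / 211 = 7.485 MeV/nucleon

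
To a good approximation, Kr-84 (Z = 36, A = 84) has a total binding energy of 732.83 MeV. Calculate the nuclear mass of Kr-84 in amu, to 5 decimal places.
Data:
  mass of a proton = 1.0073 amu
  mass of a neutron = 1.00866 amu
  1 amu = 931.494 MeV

83.89175 amu

Mass defect = 732.83 MeV / (931.494 MeV/amu) = 0.7867254 amu
Constituent mass = 36(1.0073) + 48(1.00866) = 84.67848 amu
Nuclear mass = 84.67848 − 0.7867254 = 83.8917546 amu ≈ 83.89175 amu (to 5 decimal places)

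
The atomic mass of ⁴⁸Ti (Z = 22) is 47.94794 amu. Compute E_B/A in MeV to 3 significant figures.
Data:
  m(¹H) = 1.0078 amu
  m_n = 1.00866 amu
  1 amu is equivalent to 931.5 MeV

The nucleus contains 22 protons and 48 − 22 = 26 neutrons.
Mass of separated nucleons = 22(1.0078) + 26(1.00866) = 22.1716 + 26.22516 = 48.39676 amu
Mass defect Δm = 48.39676 − 47.94794 = 0.44882 amu
Binding energy = Δm·c² = 0.44882 × 931.5 MeV/amu = 418.076 MeV
Per nucleon: 418.076 / 48 = 8.710 MeV

8.71 MeV/nucleon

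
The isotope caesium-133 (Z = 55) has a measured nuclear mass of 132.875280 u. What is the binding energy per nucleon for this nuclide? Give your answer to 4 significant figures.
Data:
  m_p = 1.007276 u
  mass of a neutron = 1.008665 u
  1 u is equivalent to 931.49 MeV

8.410 MeV/nucleon

With 55 protons and 78 neutrons (A = 133):
Mass of separated nucleons = 55(1.007276) + 78(1.008665) = 55.400180 + 78.675870 = 134.076050 u
The mass defect is 134.076050 − 132.875280 = 1.200770 u.
E_B = 1.200770 × 931.49 = 1118.51 MeV
Dividing by A = 133 gives 8.410 MeV per nucleon.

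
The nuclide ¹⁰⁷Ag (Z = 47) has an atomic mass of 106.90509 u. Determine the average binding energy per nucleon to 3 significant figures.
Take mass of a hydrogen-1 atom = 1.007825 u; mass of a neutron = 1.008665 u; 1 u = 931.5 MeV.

Z = 47, so N = A − Z = 107 − 47 = 60.
Mass of separated nucleons = 47(1.007825) + 60(1.008665) = 47.367775 + 60.519900 = 107.887675 u
Δm = 107.887675 − 106.90509 = 0.982585 u
Binding energy = Δm·c² = 0.982585 × 931.5 MeV/u = 915.278 MeV
Per nucleon: 915.278 / 107 = 8.554 MeV

8.55 MeV/nucleon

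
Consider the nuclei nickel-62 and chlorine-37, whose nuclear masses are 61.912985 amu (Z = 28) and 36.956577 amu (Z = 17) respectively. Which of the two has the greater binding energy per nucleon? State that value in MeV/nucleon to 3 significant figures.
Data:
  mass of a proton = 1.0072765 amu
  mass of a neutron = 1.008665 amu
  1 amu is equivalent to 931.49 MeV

nickel-62: Σm = 28(1.0072765) + 34(1.008665) = 62.4983520 amu; Δm = 0.5853670 amu; E_B = 545.264 MeV; E_B/A = 8.7946 MeV
chlorine-37: Σm = 17(1.0072765) + 20(1.008665) = 37.2970005 amu; Δm = 0.3404235 amu; E_B = 317.10 MeV; E_B/A = 8.570 MeV
nickel-62 has the higher binding energy per nucleon, so it is the more tightly bound nucleus.

nickel-62; 8.79 MeV/nucleon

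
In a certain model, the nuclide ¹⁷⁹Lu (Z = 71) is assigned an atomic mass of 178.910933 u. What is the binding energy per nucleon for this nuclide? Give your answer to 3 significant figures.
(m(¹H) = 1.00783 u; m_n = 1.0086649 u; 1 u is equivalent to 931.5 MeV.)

8.23 MeV/nucleon

With 71 protons and 108 neutrons (A = 179):
Mass of separated nucleons = 71(1.00783) + 108(1.0086649) = 71.55593 + 108.9358092 = 180.4917392 u
Mass defect Δm = 180.4917392 − 178.910933 = 1.5808062 u
E_B = 1.5808062 × 931.5 = 1472.52 MeV
Dividing by A = 179 gives 8.226 MeV per nucleon.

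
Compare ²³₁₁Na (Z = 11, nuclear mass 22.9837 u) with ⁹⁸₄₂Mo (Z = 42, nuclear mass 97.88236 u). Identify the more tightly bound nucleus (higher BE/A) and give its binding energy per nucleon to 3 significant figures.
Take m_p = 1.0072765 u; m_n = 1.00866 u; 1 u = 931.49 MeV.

⁹⁸₄₂Mo; 8.63 MeV/nucleon

²³₁₁Na: Σm = 11(1.0072765) + 12(1.00866) = 23.1839615 u; Δm = 0.2002615 u; E_B = 186.542 MeV; E_B/A = 8.111 MeV
⁹⁸₄₂Mo: Σm = 42(1.0072765) + 56(1.00866) = 98.7905730 u; Δm = 0.9082130 u; E_B = 845.99 MeV; E_B/A = 8.633 MeV
⁹⁸₄₂Mo has the higher binding energy per nucleon, so it is the more tightly bound nucleus.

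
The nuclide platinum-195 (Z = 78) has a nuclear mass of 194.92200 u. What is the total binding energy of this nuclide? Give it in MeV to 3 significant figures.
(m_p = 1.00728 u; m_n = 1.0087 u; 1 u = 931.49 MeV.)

1550 MeV

The nucleus contains 78 protons and 195 − 78 = 117 neutrons.
Mass of separated nucleons = 78(1.00728) + 117(1.0087) = 78.56784 + 118.0179 = 196.58574 u
The mass defect is 196.58574 − 194.92200 = 1.66374 u.
Converting to energy: 1.66374 u × 931.49 MeV/u = 1549.76 MeV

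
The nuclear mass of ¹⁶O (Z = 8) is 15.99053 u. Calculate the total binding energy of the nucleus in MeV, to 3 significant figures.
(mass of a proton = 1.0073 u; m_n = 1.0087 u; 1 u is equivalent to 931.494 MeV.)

Z = 8, so N = A − Z = 16 − 8 = 8.
Σm = 8·m_p + 8·m_n = 8.0584 + 8.0696 = 16.1280 u
The mass defect is 16.1280 − 15.99053 = 0.13747 u.
Converting to energy: 0.13747 u × 931.494 MeV/u = 128.052 MeV

128 MeV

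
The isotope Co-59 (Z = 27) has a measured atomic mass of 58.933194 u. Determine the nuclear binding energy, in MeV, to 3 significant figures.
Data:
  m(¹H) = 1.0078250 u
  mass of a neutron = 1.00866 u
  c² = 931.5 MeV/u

517 MeV

The nucleus contains 27 protons and 59 − 27 = 32 neutrons.
Mass of separated nucleons = 27(1.0078250) + 32(1.00866) = 27.2112750 + 32.27712 = 59.4883950 u
Δm = 59.4883950 − 58.933194 = 0.5552010 u
Binding energy = Δm·c² = 0.5552010 × 931.5 MeV/u = 517.170 MeV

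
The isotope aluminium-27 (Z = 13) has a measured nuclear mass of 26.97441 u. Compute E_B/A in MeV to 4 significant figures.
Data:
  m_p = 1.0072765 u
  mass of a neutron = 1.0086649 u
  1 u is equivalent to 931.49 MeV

With 13 protons and 14 neutrons (A = 27):
Total constituent mass: 13 × 1.0072765 + 14 × 1.0086649 = 27.2159031 u
The mass defect is 27.2159031 − 26.97441 = 0.2414931 u.
Converting to energy: 0.2414931 u × 931.49 MeV/u = 224.948 MeV
Dividing by A = 27 gives 8.331 MeV per nucleon.

8.331 MeV/nucleon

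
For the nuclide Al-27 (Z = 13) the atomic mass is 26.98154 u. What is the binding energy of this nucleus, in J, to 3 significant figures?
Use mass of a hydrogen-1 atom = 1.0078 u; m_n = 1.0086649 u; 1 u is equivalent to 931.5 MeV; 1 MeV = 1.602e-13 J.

3.60e-11 J

Mass of separated nucleons = 13(1.0078) + 14(1.0086649) = 13.1014 + 14.1213086 = 27.2227086 u
Δm = 27.2227086 − 26.98154 = 0.2411686 u
Binding energy = Δm·c² = 0.2411686 × 931.5 MeV/u = 224.649 MeV
In joules: 224.649 MeV × 1.602e-13 J/MeV = 3.5989e-11 J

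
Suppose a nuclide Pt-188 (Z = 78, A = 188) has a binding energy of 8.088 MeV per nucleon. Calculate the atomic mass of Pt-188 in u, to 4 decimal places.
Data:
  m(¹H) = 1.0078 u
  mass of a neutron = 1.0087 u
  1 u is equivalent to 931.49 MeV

Total binding energy = 188 × 8.088 = 1520.544 MeV
Mass defect = 1520.544 MeV / (931.49 MeV/u) = 1.632378 u
Constituent mass = 78(1.0078) + 110(1.0087) = 189.5654 u
Atomic mass = 189.5654 − 1.632378 = 187.933022 u ≈ 187.9330 u (to 4 decimal places)

187.9330 u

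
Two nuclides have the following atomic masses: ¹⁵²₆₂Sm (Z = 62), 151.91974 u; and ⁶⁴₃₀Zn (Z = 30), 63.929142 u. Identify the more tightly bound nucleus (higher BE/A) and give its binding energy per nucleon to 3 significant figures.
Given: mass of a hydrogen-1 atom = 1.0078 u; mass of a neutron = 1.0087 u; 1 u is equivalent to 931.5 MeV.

¹⁵²₆₂Sm: Σm = 62(1.0078) + 90(1.0087) = 153.2666 u; Δm = 1.34686 u; E_B = 1254.6 MeV; E_B/A = 8.254 MeV
⁶⁴₃₀Zn: Σm = 30(1.0078) + 34(1.0087) = 64.5298 u; Δm = 0.600658 u; E_B = 559.51 MeV; E_B/A = 8.742 MeV
⁶⁴₃₀Zn has the higher binding energy per nucleon, so it is the more tightly bound nucleus.

⁶⁴₃₀Zn; 8.74 MeV/nucleon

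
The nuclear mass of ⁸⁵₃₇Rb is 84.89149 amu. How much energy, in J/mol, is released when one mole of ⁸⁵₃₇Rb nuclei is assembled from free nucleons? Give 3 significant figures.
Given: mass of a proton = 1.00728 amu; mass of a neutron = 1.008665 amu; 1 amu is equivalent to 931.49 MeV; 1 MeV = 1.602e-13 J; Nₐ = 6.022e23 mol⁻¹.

Σm = 37·m_p + 48·m_n = 37.26936 + 48.415920 = 85.685280 amu
Mass defect Δm = 85.685280 − 84.89149 = 0.793790 amu
E_B = 0.793790 × 931.49 = 739.407 MeV
Per nucleus in joules: 739.407 MeV × 1.602e-13 J/MeV = 1.1845e-10 J
Per mole: 1.1845e-10 J × 6.022e23 mol⁻¹ = 7.1331e+13 J/mol

7.13e+13 J/mol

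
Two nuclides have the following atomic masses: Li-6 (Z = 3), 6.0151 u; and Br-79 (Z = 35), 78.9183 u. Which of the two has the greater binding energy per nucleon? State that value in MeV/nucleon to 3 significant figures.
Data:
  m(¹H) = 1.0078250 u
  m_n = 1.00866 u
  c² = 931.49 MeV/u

Br-79; 8.69 MeV/nucleon

Li-6: Σm = 3(1.0078250) + 3(1.00866) = 6.0494550 u; Δm = 0.0343550 u; E_B = 32.001 MeV; E_B/A = 5.334 MeV
Br-79: Σm = 35(1.0078250) + 44(1.00866) = 79.6549150 u; Δm = 0.7366150 u; E_B = 686.15 MeV; E_B/A = 8.685 MeV
Br-79 has the higher binding energy per nucleon, so it is the more tightly bound nucleus.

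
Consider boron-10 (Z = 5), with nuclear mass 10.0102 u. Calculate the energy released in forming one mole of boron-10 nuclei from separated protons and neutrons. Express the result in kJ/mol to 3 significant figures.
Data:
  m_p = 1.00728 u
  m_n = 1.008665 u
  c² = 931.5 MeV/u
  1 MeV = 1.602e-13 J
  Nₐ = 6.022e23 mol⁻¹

6.25e+09 kJ/mol

The nucleus contains 5 protons and 10 − 5 = 5 neutrons.
Mass of separated nucleons = 5(1.00728) + 5(1.008665) = 5.03640 + 5.043325 = 10.079725 u
Mass defect Δm = 10.079725 − 10.0102 = 0.069525 u
Binding energy = Δm·c² = 0.069525 × 931.5 MeV/u = 64.7625 MeV
Per nucleus in joules: 64.7625 MeV × 1.602e-13 J/MeV = 1.0375e-11 J
Per mole: 1.0375e-11 J × 6.022e23 mol⁻¹ = 6.2478e+12 J/mol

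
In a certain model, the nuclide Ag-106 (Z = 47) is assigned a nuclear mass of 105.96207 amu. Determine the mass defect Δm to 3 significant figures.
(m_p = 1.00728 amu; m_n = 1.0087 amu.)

0.893 amu

Total constituent mass: 47 × 1.00728 + 59 × 1.0087 = 106.85546 amu
The mass defect is 106.85546 − 105.96207 = 0.89339 amu.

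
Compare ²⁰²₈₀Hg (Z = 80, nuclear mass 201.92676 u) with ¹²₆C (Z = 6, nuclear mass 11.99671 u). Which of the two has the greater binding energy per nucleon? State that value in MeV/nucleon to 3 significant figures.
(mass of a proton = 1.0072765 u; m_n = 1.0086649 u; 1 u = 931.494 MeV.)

²⁰²₈₀Hg: Σm = 80(1.0072765) + 122(1.0086649) = 203.6392378 u; Δm = 1.7124778 u; E_B = 1595.2 MeV; E_B/A = 7.897 MeV
¹²₆C: Σm = 6(1.0072765) + 6(1.0086649) = 12.0956484 u; Δm = 0.0989384 u; E_B = 92.161 MeV; E_B/A = 7.680 MeV
²⁰²₈₀Hg has the higher binding energy per nucleon, so it is the more tightly bound nucleus.

²⁰²₈₀Hg; 7.90 MeV/nucleon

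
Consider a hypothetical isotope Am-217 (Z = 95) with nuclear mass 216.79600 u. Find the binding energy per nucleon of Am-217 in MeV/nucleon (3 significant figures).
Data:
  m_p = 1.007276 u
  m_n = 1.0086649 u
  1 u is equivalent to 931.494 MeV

8.38 MeV/nucleon

With 95 protons and 122 neutrons (A = 217):
Total constituent mass: 95 × 1.007276 + 122 × 1.0086649 = 218.7483378 u
The mass defect is 218.7483378 − 216.79600 = 1.9523378 u.
Converting to energy: 1.9523378 u × 931.494 MeV/u = 1818.59 MeV
Dividing by A = 217 gives 8.381 MeV per nucleon.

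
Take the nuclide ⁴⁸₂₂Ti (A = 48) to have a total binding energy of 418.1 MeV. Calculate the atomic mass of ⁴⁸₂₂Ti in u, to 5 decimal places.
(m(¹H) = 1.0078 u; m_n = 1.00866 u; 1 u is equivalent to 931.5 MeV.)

47.94791 u

Mass defect = 418.1 MeV / (931.5 MeV/u) = 0.4488459 u
Constituent mass = 22(1.0078) + 26(1.00866) = 48.39676 u
Atomic mass = 48.39676 − 0.4488459 = 47.9479141 u ≈ 47.94791 u (to 5 decimal places)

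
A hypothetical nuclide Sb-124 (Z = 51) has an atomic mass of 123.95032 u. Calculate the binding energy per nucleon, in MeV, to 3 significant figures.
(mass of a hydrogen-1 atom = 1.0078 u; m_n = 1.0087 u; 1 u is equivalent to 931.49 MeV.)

Σm = 51·m(¹H) + 73·m_n = 51.3978 + 73.6351 = 125.0329 u
Mass defect Δm = 125.0329 − 123.95032 = 1.08258 u
E_B = 1.08258 × 931.49 = 1008.41 MeV
Per nucleon: 1008.41 / 124 = 8.132 MeV

8.13 MeV/nucleon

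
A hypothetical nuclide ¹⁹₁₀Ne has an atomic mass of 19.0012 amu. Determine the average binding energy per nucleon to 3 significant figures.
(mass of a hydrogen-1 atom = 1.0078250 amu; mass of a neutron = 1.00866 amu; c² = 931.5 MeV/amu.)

Mass of separated nucleons = 10(1.0078250) + 9(1.00866) = 10.0782500 + 9.07794 = 19.1561900 amu
Mass defect Δm = 19.1561900 − 19.0012 = 0.1549900 amu
Binding energy = Δm·c² = 0.1549900 × 931.5 MeV/amu = 144.373 MeV
Dividing by A = 19 gives 7.599 MeV per nucleon.

7.60 MeV/nucleon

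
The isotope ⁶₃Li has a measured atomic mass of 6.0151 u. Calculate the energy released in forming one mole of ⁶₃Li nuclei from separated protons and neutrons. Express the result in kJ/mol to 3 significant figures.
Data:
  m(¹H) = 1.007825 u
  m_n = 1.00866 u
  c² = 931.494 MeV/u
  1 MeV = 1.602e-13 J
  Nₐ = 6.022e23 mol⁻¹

3.09e+09 kJ/mol

The nucleus contains 3 protons and 6 − 3 = 3 neutrons.
Σm = 3·m(¹H) + 3·m_n = 3.023475 + 3.02598 = 6.049455 u
The mass defect is 6.049455 − 6.0151 = 0.034355 u.
Binding energy = Δm·c² = 0.034355 × 931.494 MeV/u = 32.0015 MeV
Per nucleus in joules: 32.0015 MeV × 1.602e-13 J/MeV = 5.1266e-12 J
Per mole: 5.1266e-12 J × 6.022e23 mol⁻¹ = 3.0872e+12 J/mol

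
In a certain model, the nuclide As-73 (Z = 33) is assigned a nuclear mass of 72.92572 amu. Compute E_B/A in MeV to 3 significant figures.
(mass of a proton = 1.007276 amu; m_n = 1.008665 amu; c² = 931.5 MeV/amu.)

8.43 MeV/nucleon

With 33 protons and 40 neutrons (A = 73):
Total constituent mass: 33 × 1.007276 + 40 × 1.008665 = 73.586708 amu
The mass defect is 73.586708 − 72.92572 = 0.660988 amu.
E_B = 0.660988 × 931.5 = 615.710 MeV
Dividing by A = 73 gives 8.434 MeV per nucleon.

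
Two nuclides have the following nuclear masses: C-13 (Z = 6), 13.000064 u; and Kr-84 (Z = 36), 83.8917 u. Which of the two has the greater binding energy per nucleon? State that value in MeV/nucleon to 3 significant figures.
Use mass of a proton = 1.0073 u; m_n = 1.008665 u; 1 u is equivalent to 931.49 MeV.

Kr-84; 8.73 MeV/nucleon

C-13: Σm = 6(1.0073) + 7(1.008665) = 13.104455 u; Δm = 0.104391 u; E_B = 97.239 MeV; E_B/A = 7.480 MeV
Kr-84: Σm = 36(1.0073) + 48(1.008665) = 84.678720 u; Δm = 0.787020 u; E_B = 733.10 MeV; E_B/A = 8.727 MeV
Kr-84 has the higher binding energy per nucleon, so it is the more tightly bound nucleus.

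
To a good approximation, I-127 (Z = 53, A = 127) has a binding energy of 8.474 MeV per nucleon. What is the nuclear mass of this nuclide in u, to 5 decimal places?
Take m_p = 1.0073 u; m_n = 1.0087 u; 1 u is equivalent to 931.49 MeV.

126.87535 u

Total binding energy = 127 × 8.474 = 1076.198 MeV
Mass defect = 1076.198 MeV / (931.49 MeV/u) = 1.1553511 u
Constituent mass = 53(1.0073) + 74(1.0087) = 128.0307 u
Nuclear mass = 128.0307 − 1.1553511 = 126.8753489 u ≈ 126.87535 u (to 5 decimal places)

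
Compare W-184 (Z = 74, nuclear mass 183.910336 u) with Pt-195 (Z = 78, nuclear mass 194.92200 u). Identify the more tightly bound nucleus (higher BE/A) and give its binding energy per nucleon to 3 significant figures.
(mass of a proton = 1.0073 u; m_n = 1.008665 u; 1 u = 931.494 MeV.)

W-184; 8.01 MeV/nucleon

W-184: Σm = 74(1.0073) + 110(1.008665) = 185.493350 u; Δm = 1.583014 u; E_B = 1474.6 MeV; E_B/A = 8.014 MeV
Pt-195: Σm = 78(1.0073) + 117(1.008665) = 196.583205 u; Δm = 1.661205 u; E_B = 1547.4 MeV; E_B/A = 7.935 MeV
W-184 has the higher binding energy per nucleon, so it is the more tightly bound nucleus.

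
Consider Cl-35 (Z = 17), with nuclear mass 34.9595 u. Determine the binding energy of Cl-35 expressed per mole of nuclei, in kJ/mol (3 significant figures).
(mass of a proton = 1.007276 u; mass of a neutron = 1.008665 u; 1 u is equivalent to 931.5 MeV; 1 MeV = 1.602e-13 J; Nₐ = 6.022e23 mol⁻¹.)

Σm = 17·m_p + 18·m_n = 17.123692 + 18.155970 = 35.279662 u
The mass defect is 35.279662 − 34.9595 = 0.320162 u.
Binding energy = Δm·c² = 0.320162 × 931.5 MeV/u = 298.231 MeV
Per nucleus in joules: 298.231 MeV × 1.602e-13 J/MeV = 4.7777e-11 J
Per mole: 4.7777e-11 J × 6.022e23 mol⁻¹ = 2.8771e+13 J/mol

2.88e+10 kJ/mol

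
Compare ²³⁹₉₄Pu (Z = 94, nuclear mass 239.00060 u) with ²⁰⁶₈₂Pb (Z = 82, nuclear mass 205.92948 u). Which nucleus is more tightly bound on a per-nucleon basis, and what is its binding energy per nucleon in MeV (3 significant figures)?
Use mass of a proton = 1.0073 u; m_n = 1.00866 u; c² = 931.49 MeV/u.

²⁰⁶₈₂Pb; 7.88 MeV/nucleon

²³⁹₉₄Pu: Σm = 94(1.0073) + 145(1.00866) = 240.94190 u; Δm = 1.94130 u; E_B = 1808.3 MeV; E_B/A = 7.566 MeV
²⁰⁶₈₂Pb: Σm = 82(1.0073) + 124(1.00866) = 207.67244 u; Δm = 1.74296 u; E_B = 1623.5 MeV; E_B/A = 7.881 MeV
²⁰⁶₈₂Pb has the higher binding energy per nucleon, so it is the more tightly bound nucleus.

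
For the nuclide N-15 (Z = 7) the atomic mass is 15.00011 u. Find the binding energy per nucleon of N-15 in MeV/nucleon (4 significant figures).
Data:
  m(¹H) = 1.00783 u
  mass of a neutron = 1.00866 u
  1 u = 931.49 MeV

With 7 protons and 8 neutrons (A = 15):
Total constituent mass: 7 × 1.00783 + 8 × 1.00866 = 15.12409 u
The mass defect is 15.12409 − 15.00011 = 0.12398 u.
Converting to energy: 0.12398 u × 931.49 MeV/u = 115.486 MeV
Dividing by A = 15 gives 7.699 MeV per nucleon.

7.699 MeV/nucleon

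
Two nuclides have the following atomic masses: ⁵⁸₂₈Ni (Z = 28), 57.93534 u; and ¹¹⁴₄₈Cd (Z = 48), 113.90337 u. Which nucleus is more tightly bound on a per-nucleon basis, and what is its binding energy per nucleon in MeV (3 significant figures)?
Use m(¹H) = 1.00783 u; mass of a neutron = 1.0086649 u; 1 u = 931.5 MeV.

⁵⁸₂₈Ni: Σm = 28(1.00783) + 30(1.0086649) = 58.4791870 u; Δm = 0.5438470 u; E_B = 506.59 MeV; E_B/A = 8.734 MeV
¹¹⁴₄₈Cd: Σm = 48(1.00783) + 66(1.0086649) = 114.9477234 u; Δm = 1.0443534 u; E_B = 972.815 MeV; E_B/A = 8.533 MeV
⁵⁸₂₈Ni has the higher binding energy per nucleon, so it is the more tightly bound nucleus.

⁵⁸₂₈Ni; 8.73 MeV/nucleon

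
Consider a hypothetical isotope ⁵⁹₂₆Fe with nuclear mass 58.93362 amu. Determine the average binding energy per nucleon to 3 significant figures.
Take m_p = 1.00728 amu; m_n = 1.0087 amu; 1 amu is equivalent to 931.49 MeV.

8.57 MeV/nucleon

Mass of separated nucleons = 26(1.00728) + 33(1.0087) = 26.18928 + 33.2871 = 59.47638 amu
Mass defect Δm = 59.47638 − 58.93362 = 0.54276 amu
E_B = 0.54276 × 931.49 = 505.576 MeV
Dividing by A = 59 gives 8.569 MeV per nucleon.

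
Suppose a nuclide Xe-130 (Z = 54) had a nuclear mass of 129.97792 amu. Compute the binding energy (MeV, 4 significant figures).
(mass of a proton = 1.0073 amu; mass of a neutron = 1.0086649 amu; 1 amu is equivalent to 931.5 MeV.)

With 54 protons and 76 neutrons (A = 130):
Σm = 54·m_p + 76·m_n = 54.3942 + 76.6585324 = 131.0527324 amu
The mass defect is 131.0527324 − 129.97792 = 1.0748124 amu.
E_B = 1.0748124 × 931.5 = 1001.19 MeV

1001 MeV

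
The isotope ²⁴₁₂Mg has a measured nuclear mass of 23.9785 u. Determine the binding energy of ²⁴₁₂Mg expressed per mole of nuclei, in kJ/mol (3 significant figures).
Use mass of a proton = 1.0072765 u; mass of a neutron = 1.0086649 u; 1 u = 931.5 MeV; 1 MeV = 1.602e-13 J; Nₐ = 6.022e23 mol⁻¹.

With 12 protons and 12 neutrons (A = 24):
Σm = 12·m_p + 12·m_n = 12.0873180 + 12.1039788 = 24.1912968 u
Δm = 24.1912968 − 23.9785 = 0.2127968 u
E_B = 0.2127968 × 931.5 = 198.220 MeV
Per nucleus in joules: 198.220 MeV × 1.602e-13 J/MeV = 3.1755e-11 J
Per mole: 3.1755e-11 J × 6.022e23 mol⁻¹ = 1.9123e+13 J/mol

1.91e+10 kJ/mol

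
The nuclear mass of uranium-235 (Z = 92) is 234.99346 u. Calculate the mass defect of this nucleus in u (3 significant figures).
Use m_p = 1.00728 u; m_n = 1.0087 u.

1.92 u

With 92 protons and 143 neutrons (A = 235):
Σm = 92·m_p + 143·m_n = 92.66976 + 144.2441 = 236.91386 u
Δm = 236.91386 − 234.99346 = 1.92040 u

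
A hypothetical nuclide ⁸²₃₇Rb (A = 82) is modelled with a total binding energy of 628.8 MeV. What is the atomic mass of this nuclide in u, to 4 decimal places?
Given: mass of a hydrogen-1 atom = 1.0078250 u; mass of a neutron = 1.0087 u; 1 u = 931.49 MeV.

Mass defect = 628.8 MeV / (931.49 MeV/u) = 0.675048 u
Constituent mass = 37(1.0078250) + 45(1.0087) = 82.6810250 u
Atomic mass = 82.6810250 − 0.675048 = 82.0059770 u ≈ 82.0060 u (to 4 decimal places)

82.0060 u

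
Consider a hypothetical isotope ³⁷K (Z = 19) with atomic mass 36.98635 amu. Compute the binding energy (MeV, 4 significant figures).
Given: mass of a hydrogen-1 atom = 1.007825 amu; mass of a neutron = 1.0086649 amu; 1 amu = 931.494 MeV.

296.5 MeV

With 19 protons and 18 neutrons (A = 37):
Σm = 19·m(¹H) + 18·m_n = 19.148675 + 18.1559682 = 37.3046432 amu
Δm = 37.3046432 − 36.98635 = 0.3182932 amu
E_B = 0.3182932 × 931.494 = 296.488 MeV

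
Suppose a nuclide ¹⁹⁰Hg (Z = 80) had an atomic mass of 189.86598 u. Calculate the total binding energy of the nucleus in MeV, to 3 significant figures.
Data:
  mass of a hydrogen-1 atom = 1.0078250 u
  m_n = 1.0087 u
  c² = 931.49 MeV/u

1600 MeV

Z = 80, so N = A − Z = 190 − 80 = 110.
Total constituent mass: 80 × 1.0078250 + 110 × 1.0087 = 191.5830000 u
Mass defect Δm = 191.5830000 − 189.86598 = 1.7170200 u
Converting to energy: 1.7170200 u × 931.49 MeV/u = 1599.39 MeV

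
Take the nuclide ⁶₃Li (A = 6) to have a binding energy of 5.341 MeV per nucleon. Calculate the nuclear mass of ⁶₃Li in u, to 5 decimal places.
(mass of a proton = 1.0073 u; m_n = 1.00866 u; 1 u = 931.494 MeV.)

6.01348 u

Total binding energy = 6 × 5.341 = 32.046 MeV
Mass defect = 32.046 MeV / (931.494 MeV/u) = 0.0344028 u
Constituent mass = 3(1.0073) + 3(1.00866) = 6.04788 u
Nuclear mass = 6.04788 − 0.0344028 = 6.0134772 u ≈ 6.01348 u (to 5 decimal places)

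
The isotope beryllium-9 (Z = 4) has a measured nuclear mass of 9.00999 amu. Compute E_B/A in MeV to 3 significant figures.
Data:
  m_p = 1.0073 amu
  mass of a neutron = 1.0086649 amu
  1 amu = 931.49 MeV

The nucleus contains 4 protons and 9 − 4 = 5 neutrons.
Total constituent mass: 4 × 1.0073 + 5 × 1.0086649 = 9.0725245 amu
Δm = 9.0725245 − 9.00999 = 0.0625345 amu
E_B = 0.0625345 × 931.49 = 58.2503 MeV
Dividing by A = 9 gives 6.472 MeV per nucleon.

6.47 MeV/nucleon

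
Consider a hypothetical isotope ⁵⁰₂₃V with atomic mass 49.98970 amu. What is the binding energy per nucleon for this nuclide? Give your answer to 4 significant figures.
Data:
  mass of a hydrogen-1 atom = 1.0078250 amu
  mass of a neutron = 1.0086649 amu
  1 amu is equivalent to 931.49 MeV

7.903 MeV/nucleon

The nucleus contains 23 protons and 50 − 23 = 27 neutrons.
Mass of separated nucleons = 23(1.0078250) + 27(1.0086649) = 23.1799750 + 27.2339523 = 50.4139273 amu
Mass defect Δm = 50.4139273 − 49.98970 = 0.4242273 amu
E_B = 0.4242273 × 931.49 = 395.163 MeV
Per nucleon: 395.163 / 50 = 7.903 MeV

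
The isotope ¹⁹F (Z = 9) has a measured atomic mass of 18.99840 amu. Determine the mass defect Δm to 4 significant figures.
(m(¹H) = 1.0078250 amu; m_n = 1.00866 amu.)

0.1586 amu

Mass of separated nucleons = 9(1.0078250) + 10(1.00866) = 9.0704250 + 10.08660 = 19.1570250 amu
Mass defect Δm = 19.1570250 − 18.99840 = 0.1586250 amu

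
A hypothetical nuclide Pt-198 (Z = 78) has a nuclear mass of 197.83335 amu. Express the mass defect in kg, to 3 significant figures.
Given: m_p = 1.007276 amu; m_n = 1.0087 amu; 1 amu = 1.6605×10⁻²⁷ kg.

2.95e-27 kg

The nucleus contains 78 protons and 198 − 78 = 120 neutrons.
Total constituent mass: 78 × 1.007276 + 120 × 1.0087 = 199.611528 amu
Δm = 199.611528 − 197.83335 = 1.778178 amu
In SI units: 1.778178 amu × 1.6605×10⁻²⁷ kg/amu = 2.9527e-27 kg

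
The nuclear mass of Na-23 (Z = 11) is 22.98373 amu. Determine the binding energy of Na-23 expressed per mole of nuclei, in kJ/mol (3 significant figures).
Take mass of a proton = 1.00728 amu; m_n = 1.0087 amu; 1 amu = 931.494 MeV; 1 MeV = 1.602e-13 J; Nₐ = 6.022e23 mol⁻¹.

1.80e+10 kJ/mol

Mass of separated nucleons = 11(1.00728) + 12(1.0087) = 11.08008 + 12.1044 = 23.18448 amu
The mass defect is 23.18448 − 22.98373 = 0.20075 amu.
Binding energy = Δm·c² = 0.20075 × 931.494 MeV/amu = 186.997 MeV
Per nucleus in joules: 186.997 MeV × 1.602e-13 J/MeV = 2.9957e-11 J
Per mole: 2.9957e-11 J × 6.022e23 mol⁻¹ = 1.8040e+13 J/mol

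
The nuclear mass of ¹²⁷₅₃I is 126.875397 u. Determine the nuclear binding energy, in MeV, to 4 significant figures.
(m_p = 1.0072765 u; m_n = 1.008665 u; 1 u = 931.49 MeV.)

1073 MeV

Total constituent mass: 53 × 1.0072765 + 74 × 1.008665 = 128.0268645 u
Mass defect Δm = 128.0268645 − 126.875397 = 1.1514675 u
Binding energy = Δm·c² = 1.1514675 × 931.49 MeV/u = 1072.58 MeV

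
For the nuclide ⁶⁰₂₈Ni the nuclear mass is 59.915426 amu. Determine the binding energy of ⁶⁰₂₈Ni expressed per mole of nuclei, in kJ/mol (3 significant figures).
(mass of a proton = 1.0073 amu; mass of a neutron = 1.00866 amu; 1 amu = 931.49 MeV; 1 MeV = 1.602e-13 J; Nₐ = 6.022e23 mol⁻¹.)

5.09e+10 kJ/mol

Total constituent mass: 28 × 1.0073 + 32 × 1.00866 = 60.48152 amu
The mass defect is 60.48152 − 59.915426 = 0.566094 amu.
E_B = 0.566094 × 931.49 = 527.311 MeV
Per nucleus in joules: 527.311 MeV × 1.602e-13 J/MeV = 8.4475e-11 J
Per mole: 8.4475e-11 J × 6.022e23 mol⁻¹ = 5.0871e+13 J/mol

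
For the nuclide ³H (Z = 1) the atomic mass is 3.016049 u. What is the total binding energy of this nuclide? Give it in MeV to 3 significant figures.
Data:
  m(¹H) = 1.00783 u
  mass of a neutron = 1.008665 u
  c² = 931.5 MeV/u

8.49 MeV

Z = 1, so N = A − Z = 3 − 1 = 2.
Σm = 1·m(¹H) + 2·m_n = 1.00783 + 2.017330 = 3.025160 u
The mass defect is 3.025160 − 3.016049 = 0.009111 u.
Binding energy = Δm·c² = 0.009111 × 931.5 MeV/u = 8.48690 MeV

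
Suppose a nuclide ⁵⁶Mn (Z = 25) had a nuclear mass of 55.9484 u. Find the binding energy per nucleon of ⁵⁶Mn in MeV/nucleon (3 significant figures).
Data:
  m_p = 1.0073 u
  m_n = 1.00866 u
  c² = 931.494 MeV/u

Z = 25, so N = A − Z = 56 − 25 = 31.
Σm = 25·m_p + 31·m_n = 25.1825 + 31.26846 = 56.45096 u
Mass defect Δm = 56.45096 − 55.9484 = 0.50256 u
Converting to energy: 0.50256 u × 931.494 MeV/u = 468.1316 MeV
Per nucleon: 468.1316 / 56 = 8.359 MeV

8.36 MeV/nucleon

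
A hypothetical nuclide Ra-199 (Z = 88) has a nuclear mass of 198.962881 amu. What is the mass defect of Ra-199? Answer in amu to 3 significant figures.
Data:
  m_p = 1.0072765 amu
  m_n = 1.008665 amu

1.64 amu

With 88 protons and 111 neutrons (A = 199):
Mass of separated nucleons = 88(1.0072765) + 111(1.008665) = 88.6403320 + 111.961815 = 200.6021470 amu
Mass defect Δm = 200.6021470 − 198.962881 = 1.6392660 amu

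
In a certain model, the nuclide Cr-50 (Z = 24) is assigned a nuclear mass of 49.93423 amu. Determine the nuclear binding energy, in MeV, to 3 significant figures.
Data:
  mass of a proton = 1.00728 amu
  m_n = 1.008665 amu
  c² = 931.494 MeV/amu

434 MeV

With 24 protons and 26 neutrons (A = 50):
Total constituent mass: 24 × 1.00728 + 26 × 1.008665 = 50.400010 amu
Mass defect Δm = 50.400010 − 49.93423 = 0.465780 amu
Binding energy = Δm·c² = 0.465780 × 931.494 MeV/amu = 433.871 MeV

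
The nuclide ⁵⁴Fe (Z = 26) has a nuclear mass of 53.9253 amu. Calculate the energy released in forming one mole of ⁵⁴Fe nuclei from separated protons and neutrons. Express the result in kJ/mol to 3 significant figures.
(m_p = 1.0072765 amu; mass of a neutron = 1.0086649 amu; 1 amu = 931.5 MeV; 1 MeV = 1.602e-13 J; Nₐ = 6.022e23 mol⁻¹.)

4.55e+10 kJ/mol

Mass of separated nucleons = 26(1.0072765) + 28(1.0086649) = 26.1891890 + 28.2426172 = 54.4318062 amu
Δm = 54.4318062 − 53.9253 = 0.5065062 amu
Converting to energy: 0.5065062 amu × 931.5 MeV/amu = 471.811 MeV
Per nucleus in joules: 471.811 MeV × 1.602e-13 J/MeV = 7.5584e-11 J
Per mole: 7.5584e-11 J × 6.022e23 mol⁻¹ = 4.5517e+13 J/mol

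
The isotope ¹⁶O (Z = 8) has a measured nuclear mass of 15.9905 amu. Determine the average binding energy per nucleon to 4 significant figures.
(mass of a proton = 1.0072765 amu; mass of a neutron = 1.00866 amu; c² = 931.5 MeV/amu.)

7.976 MeV/nucleon

Σm = 8·m_p + 8·m_n = 8.0582120 + 8.06928 = 16.1274920 amu
Δm = 16.1274920 − 15.9905 = 0.1369920 amu
E_B = 0.1369920 × 931.5 = 127.608 MeV
BE/A = 127.608 MeV / 16 = 7.976 MeV/nucleon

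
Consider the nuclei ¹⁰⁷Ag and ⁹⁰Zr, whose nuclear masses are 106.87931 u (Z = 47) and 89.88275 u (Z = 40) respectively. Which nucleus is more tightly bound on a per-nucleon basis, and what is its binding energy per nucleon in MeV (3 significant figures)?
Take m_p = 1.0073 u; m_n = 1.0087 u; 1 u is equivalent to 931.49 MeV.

⁹⁰Zr; 8.74 MeV/nucleon

¹⁰⁷Ag: Σm = 47(1.0073) + 60(1.0087) = 107.8651 u; Δm = 0.98579 u; E_B = 918.25 MeV; E_B/A = 8.582 MeV
⁹⁰Zr: Σm = 40(1.0073) + 50(1.0087) = 90.7270 u; Δm = 0.84425 u; E_B = 786.41 MeV; E_B/A = 8.738 MeV
⁹⁰Zr has the higher binding energy per nucleon, so it is the more tightly bound nucleus.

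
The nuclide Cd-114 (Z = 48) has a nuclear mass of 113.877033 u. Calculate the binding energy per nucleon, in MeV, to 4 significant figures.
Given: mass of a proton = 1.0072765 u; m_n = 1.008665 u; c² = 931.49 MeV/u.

With 48 protons and 66 neutrons (A = 114):
Total constituent mass: 48 × 1.0072765 + 66 × 1.008665 = 114.9211620 u
The mass defect is 114.9211620 − 113.877033 = 1.0441290 u.
Converting to energy: 1.0441290 u × 931.49 MeV/u = 972.596 MeV
Dividing by A = 114 gives 8.532 MeV per nucleon.

8.532 MeV/nucleon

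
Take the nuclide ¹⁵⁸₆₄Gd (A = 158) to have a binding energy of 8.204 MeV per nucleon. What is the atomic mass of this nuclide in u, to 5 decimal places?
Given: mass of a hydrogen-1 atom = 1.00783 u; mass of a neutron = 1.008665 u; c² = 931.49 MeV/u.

157.92406 u

Total binding energy = 158 × 8.204 = 1296.232 MeV
Mass defect = 1296.232 MeV / (931.49 MeV/u) = 1.3915683 u
Constituent mass = 64(1.00783) + 94(1.008665) = 159.315630 u
Atomic mass = 159.315630 − 1.3915683 = 157.9240617 u ≈ 157.92406 u (to 5 decimal places)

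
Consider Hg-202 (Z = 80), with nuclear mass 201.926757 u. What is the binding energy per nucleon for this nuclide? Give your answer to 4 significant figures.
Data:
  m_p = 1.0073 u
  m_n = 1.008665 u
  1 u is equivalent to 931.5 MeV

With 80 protons and 122 neutrons (A = 202):
Mass of separated nucleons = 80(1.0073) + 122(1.008665) = 80.5840 + 123.057130 = 203.641130 u
Δm = 203.641130 − 201.926757 = 1.714373 u
Converting to energy: 1.714373 u × 931.5 MeV/u = 1596.94 MeV
Dividing by A = 202 gives 7.906 MeV per nucleon.

7.906 MeV/nucleon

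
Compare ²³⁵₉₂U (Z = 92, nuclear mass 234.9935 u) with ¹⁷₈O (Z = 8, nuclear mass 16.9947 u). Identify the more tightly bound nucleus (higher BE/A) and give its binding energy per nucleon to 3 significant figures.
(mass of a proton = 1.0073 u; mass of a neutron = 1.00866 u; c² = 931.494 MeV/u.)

¹⁷₈O; 7.76 MeV/nucleon

²³⁵₉₂U: Σm = 92(1.0073) + 143(1.00866) = 236.90998 u; Δm = 1.91648 u; E_B = 1785.2 MeV; E_B/A = 7.597 MeV
¹⁷₈O: Σm = 8(1.0073) + 9(1.00866) = 17.13634 u; Δm = 0.14164 u; E_B = 131.94 MeV; E_B/A = 7.761 MeV
¹⁷₈O has the higher binding energy per nucleon, so it is the more tightly bound nucleus.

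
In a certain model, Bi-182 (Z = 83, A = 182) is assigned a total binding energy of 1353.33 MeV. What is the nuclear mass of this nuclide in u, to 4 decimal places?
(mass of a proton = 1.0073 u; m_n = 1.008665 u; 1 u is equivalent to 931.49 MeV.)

Mass defect = 1353.33 MeV / (931.49 MeV/u) = 1.452866 u
Constituent mass = 83(1.0073) + 99(1.008665) = 183.463735 u
Nuclear mass = 183.463735 − 1.452866 = 182.010869 u ≈ 182.0109 u (to 4 decimal places)

182.0109 u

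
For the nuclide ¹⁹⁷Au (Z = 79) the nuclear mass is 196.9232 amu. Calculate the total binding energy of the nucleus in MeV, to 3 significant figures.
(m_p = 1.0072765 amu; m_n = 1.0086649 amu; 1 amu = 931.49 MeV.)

Total constituent mass: 79 × 1.0072765 + 118 × 1.0086649 = 198.5973017 amu
Mass defect Δm = 198.5973017 − 196.9232 = 1.6741017 amu
E_B = 1.6741017 × 931.49 = 1559.41 MeV

1560 MeV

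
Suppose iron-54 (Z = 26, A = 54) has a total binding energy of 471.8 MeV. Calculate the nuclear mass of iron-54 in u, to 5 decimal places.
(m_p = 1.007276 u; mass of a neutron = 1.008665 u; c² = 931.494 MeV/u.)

Mass defect = 471.8 MeV / (931.494 MeV/u) = 0.5064982 u
Constituent mass = 26(1.007276) + 28(1.008665) = 54.431796 u
Nuclear mass = 54.431796 − 0.5064982 = 53.9252978 u ≈ 53.92530 u (to 5 decimal places)

53.92530 u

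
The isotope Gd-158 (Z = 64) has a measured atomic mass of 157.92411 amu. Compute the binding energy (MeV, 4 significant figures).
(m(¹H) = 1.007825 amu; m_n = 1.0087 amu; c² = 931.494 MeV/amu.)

1299 MeV

Z = 64, so N = A − Z = 158 − 64 = 94.
Σm = 64·m(¹H) + 94·m_n = 64.500800 + 94.8178 = 159.318600 amu
Δm = 159.318600 − 157.92411 = 1.394490 amu
Binding energy = Δm·c² = 1.394490 × 931.494 MeV/amu = 1298.96 MeV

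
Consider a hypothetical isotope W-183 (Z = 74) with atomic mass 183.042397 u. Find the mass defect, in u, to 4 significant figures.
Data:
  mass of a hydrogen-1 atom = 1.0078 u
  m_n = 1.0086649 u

The nucleus contains 74 protons and 183 − 74 = 109 neutrons.
Mass of separated nucleons = 74(1.0078) + 109(1.0086649) = 74.5772 + 109.9444741 = 184.5216741 u
Δm = 184.5216741 − 183.042397 = 1.4792771 u

1.479 u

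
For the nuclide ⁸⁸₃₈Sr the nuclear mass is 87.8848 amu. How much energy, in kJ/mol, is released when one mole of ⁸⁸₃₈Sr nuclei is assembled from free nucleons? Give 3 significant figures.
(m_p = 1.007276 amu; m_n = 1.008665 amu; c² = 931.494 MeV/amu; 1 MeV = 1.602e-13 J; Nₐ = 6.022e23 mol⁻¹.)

7.41e+10 kJ/mol

Z = 38, so N = A − Z = 88 − 38 = 50.
Σm = 38·m_p + 50·m_n = 38.276488 + 50.433250 = 88.709738 amu
Δm = 88.709738 − 87.8848 = 0.824938 amu
E_B = 0.824938 × 931.494 = 768.425 MeV
Per nucleus in joules: 768.425 MeV × 1.602e-13 J/MeV = 1.2310e-10 J
Per mole: 1.2310e-10 J × 6.022e23 mol⁻¹ = 7.4131e+13 J/mol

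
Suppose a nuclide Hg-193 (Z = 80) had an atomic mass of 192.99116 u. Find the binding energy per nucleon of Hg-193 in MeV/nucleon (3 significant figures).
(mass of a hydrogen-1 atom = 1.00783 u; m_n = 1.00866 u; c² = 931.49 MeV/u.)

Mass of separated nucleons = 80(1.00783) + 113(1.00866) = 80.62640 + 113.97858 = 194.60498 u
The mass defect is 194.60498 − 192.99116 = 1.61382 u.
Converting to energy: 1.61382 u × 931.49 MeV/u = 1503.26 MeV
Dividing by A = 193 gives 7.789 MeV per nucleon.

7.79 MeV/nucleon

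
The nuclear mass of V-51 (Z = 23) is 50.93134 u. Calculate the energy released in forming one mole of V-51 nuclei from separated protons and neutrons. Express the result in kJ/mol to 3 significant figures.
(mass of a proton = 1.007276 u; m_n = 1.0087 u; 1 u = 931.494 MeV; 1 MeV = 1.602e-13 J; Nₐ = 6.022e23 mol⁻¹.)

4.31e+10 kJ/mol

Mass of separated nucleons = 23(1.007276) + 28(1.0087) = 23.167348 + 28.2436 = 51.410948 u
Δm = 51.410948 − 50.93134 = 0.479608 u
Binding energy = Δm·c² = 0.479608 × 931.494 MeV/u = 446.752 MeV
Per nucleus in joules: 446.752 MeV × 1.602e-13 J/MeV = 7.1570e-11 J
Per mole: 7.1570e-11 J × 6.022e23 mol⁻¹ = 4.3099e+13 J/mol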